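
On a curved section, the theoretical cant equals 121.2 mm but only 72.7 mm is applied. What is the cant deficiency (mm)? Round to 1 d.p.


Cant deficiency = equilibrium cant - actual cant
CD = 121.2 - 72.7
CD = 48.5 mm

48.5


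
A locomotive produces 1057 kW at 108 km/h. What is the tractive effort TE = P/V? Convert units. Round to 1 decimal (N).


Convert: P = 1057 kW = 1057000 W
V = 108 / 3.6 = 30.0 m/s
TE = 1057000 / 30.0
TE = 35233.3 N

35233.3


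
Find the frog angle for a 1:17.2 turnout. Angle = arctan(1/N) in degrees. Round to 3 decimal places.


1/N = 1/17.2 = 0.05814
angle = arctan(0.05814) = 0.058074 rad
angle = 0.058074 * 180/pi = 3.327 degrees

3.327


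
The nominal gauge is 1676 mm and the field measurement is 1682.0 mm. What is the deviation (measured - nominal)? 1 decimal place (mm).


Deviation = measured - nominal
Deviation = 1682.0 - 1676
Deviation = 6.0 mm

6.0


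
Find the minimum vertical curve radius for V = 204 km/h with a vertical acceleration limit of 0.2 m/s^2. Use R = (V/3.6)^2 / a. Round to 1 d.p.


Convert speed: V = 204 / 3.6 = 56.6667 m/s
V^2 = 3211.1111 m^2/s^2
R_v = 3211.1111 / 0.2
R_v = 16055.6 m

16055.6


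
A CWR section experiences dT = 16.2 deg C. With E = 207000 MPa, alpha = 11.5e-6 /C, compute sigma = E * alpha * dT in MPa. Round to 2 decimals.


sigma = E * alpha * dT
sigma = 207000 * 11.5e-6 * 16.2
sigma = 2.3805 * 16.2
sigma = 38.56 MPa

38.56


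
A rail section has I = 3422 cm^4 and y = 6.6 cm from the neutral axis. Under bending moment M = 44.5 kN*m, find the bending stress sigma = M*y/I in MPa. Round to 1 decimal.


Convert units:
M = 44.5 kN*m = 44500000 N*mm
y = 6.6 cm = 66 mm
I = 3422 cm^4 = 34220000 mm^4
sigma = 44500000 * 66 / 34220000
sigma = 85.8 MPa

85.8


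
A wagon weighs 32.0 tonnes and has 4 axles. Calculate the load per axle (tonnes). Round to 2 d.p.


Load per axle = total weight / number of axles
Load = 32.0 / 4
Load = 8.00 tonnes

8.00


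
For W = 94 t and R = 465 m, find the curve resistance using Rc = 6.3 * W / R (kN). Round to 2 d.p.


Rc = 6.3 * W / R
Rc = 6.3 * 94 / 465
Rc = 592.2 / 465
Rc = 1.27 kN

1.27


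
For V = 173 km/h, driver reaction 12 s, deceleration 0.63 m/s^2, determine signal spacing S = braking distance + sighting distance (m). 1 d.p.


V = 173 / 3.6 = 48.0556 m/s
Braking distance = 48.0556^2 / (2*0.63) = 1832.8067 m
Sighting distance = 48.0556 * 12 = 576.6667 m
S = 1832.8067 + 576.6667 = 2409.5 m

2409.5


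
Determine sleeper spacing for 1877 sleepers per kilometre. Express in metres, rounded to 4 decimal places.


Spacing = 1000 m / number of sleepers
Spacing = 1000 / 1877
Spacing = 0.5328 m

0.5328


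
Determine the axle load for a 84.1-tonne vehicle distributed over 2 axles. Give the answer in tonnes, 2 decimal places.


Load per axle = total weight / number of axles
Load = 84.1 / 2
Load = 42.05 tonnes

42.05


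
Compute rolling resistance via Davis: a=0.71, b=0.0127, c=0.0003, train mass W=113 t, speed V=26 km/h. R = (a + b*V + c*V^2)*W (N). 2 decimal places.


b*V = 0.0127 * 26 = 0.3302
c*V^2 = 0.0003 * 676 = 0.2028
R_per_t = 0.71 + 0.3302 + 0.2028 = 1.243 N/t
R_total = 1.243 * 113 = 140.46 N

140.46


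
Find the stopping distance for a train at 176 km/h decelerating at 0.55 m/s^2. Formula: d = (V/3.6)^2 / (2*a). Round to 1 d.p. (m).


Convert speed: V = 176 / 3.6 = 48.8889 m/s
V^2 = 2390.1235
d = 2390.1235 / (2 * 0.55)
d = 2390.1235 / 1.1
d = 2172.8 m

2172.8


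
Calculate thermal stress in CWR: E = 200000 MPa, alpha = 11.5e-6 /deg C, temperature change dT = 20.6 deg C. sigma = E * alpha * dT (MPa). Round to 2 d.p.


sigma = E * alpha * dT
sigma = 200000 * 11.5e-6 * 20.6
sigma = 2.3 * 20.6
sigma = 47.38 MPa

47.38


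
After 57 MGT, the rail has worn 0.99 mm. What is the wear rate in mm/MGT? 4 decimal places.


Wear rate = total wear / cumulative tonnage
Rate = 0.99 / 57
Rate = 0.0174 mm/MGT

0.0174


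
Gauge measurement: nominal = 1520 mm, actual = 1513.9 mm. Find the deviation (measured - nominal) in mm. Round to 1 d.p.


Deviation = measured - nominal
Deviation = 1513.9 - 1520
Deviation = -6.1 mm

-6.1


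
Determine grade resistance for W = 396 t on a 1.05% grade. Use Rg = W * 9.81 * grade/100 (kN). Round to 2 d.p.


Rg = W * 9.81 * grade / 100
Rg = 396 * 9.81 * 1.05 / 100
Rg = 3884.76 * 0.0105
Rg = 40.79 kN

40.79


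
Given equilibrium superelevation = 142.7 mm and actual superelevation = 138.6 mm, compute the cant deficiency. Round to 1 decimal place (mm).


Cant deficiency = equilibrium cant - actual cant
CD = 142.7 - 138.6
CD = 4.1 mm

4.1


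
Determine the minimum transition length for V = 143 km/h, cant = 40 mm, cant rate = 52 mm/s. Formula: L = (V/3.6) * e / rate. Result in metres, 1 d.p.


Convert speed: V = 143 / 3.6 = 39.7222 m/s
L = 39.7222 * 40 / 52
L = 1588.8889 / 52
L = 30.6 m

30.6


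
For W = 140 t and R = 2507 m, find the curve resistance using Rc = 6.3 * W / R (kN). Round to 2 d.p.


Rc = 6.3 * W / R
Rc = 6.3 * 140 / 2507
Rc = 882.0 / 2507
Rc = 0.35 kN

0.35


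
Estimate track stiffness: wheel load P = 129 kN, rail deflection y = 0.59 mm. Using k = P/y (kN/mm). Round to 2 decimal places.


Track stiffness k = P / y
k = 129 / 0.59
k = 218.64 kN/mm

218.64


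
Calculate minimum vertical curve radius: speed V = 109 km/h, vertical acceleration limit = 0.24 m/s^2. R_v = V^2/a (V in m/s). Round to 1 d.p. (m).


Convert speed: V = 109 / 3.6 = 30.2778 m/s
V^2 = 916.7438 m^2/s^2
R_v = 916.7438 / 0.24
R_v = 3819.8 m

3819.8


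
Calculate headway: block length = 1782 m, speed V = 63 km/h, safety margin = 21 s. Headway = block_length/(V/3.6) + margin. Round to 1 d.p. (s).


V = 63 / 3.6 = 17.5 m/s
Block traversal time = 1782 / 17.5 = 101.8286 s
Headway = 101.8286 + 21
Headway = 122.8 s

122.8


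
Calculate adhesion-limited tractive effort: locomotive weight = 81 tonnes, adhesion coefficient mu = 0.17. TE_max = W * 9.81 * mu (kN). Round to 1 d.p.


TE_max = W * g * mu
TE_max = 81 * 9.81 * 0.17
TE_max = 794.61 * 0.17
TE_max = 135.1 kN

135.1


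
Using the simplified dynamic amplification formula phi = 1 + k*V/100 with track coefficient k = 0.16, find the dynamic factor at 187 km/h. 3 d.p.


phi = 1 + k * V / 100
phi = 1 + 0.16 * 187 / 100
phi = 1 + 0.2992
phi = 1.299

1.299


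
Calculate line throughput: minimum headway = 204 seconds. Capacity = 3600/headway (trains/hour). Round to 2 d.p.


Capacity = 3600 / headway
Capacity = 3600 / 204
Capacity = 17.65 trains/hour

17.65


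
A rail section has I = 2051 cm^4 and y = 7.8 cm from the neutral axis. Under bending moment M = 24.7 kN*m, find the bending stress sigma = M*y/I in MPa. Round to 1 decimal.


Convert units:
M = 24.7 kN*m = 24700000 N*mm
y = 7.8 cm = 78 mm
I = 2051 cm^4 = 20510000 mm^4
sigma = 24700000 * 78 / 20510000
sigma = 93.9 MPa

93.9


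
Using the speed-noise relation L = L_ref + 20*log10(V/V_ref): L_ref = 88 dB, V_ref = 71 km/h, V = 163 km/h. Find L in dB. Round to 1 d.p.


V/V_ref = 163 / 71 = 2.295775
log10(2.295775) = 0.360929
20 * 0.360929 = 7.2186
L = 88 + 7.2186 = 95.2 dB

95.2


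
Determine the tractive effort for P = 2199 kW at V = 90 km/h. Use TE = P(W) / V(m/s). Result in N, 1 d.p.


Convert: P = 2199 kW = 2199000 W
V = 90 / 3.6 = 25.0 m/s
TE = 2199000 / 25.0
TE = 87960.0 N

87960.0


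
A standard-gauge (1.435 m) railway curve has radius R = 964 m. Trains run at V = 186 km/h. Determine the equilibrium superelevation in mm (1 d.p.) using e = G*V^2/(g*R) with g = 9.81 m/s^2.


Convert speed: V = 186 / 3.6 = 51.6667 m/s
Apply formula: e = 1.435 * 51.6667^2 / (9.81 * 964)
e = 1.435 * 2669.4444 / 9456.84
e = 0.405067 m = 405.1 mm

405.1


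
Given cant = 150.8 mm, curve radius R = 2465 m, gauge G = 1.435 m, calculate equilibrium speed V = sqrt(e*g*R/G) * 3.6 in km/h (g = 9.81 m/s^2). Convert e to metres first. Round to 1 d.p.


Convert cant: e = 150.8 mm = 0.1508 m
V_ms = sqrt(0.1508 * 9.81 * 2465 / 1.435)
V_ms = sqrt(2541.179666) = 50.4101 m/s
V = 50.4101 * 3.6 = 181.5 km/h

181.5


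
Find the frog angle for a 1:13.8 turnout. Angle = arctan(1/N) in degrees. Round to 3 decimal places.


1/N = 1/13.8 = 0.072464
angle = arctan(0.072464) = 0.072337 rad
angle = 0.072337 * 180/pi = 4.145 degrees

4.145


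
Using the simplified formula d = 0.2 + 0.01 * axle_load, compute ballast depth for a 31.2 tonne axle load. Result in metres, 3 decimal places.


d = 0.2 + 0.01 * 31.2
d = 0.2 + 0.312
d = 0.512 m

0.512


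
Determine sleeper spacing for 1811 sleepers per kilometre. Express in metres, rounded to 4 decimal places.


Spacing = 1000 m / number of sleepers
Spacing = 1000 / 1811
Spacing = 0.5522 m

0.5522


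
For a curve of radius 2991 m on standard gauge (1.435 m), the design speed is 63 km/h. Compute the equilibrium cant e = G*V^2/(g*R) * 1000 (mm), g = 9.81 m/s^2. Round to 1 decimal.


Convert speed: V = 63 / 3.6 = 17.5 m/s
Apply formula: e = 1.435 * 17.5^2 / (9.81 * 2991)
e = 1.435 * 306.25 / 29341.71
e = 0.014978 m = 15.0 mm

15.0


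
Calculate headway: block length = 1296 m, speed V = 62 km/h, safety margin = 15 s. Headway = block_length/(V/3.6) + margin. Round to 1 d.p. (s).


V = 62 / 3.6 = 17.2222 m/s
Block traversal time = 1296 / 17.2222 = 75.2516 s
Headway = 75.2516 + 15
Headway = 90.3 s

90.3


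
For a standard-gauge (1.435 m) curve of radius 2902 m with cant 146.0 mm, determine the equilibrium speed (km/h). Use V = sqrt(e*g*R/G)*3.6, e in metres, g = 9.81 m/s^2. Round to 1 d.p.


Convert cant: e = 146.0 mm = 0.1460 m
V_ms = sqrt(0.1460 * 9.81 * 2902 / 1.435)
V_ms = sqrt(2896.458899) = 53.8188 m/s
V = 53.8188 * 3.6 = 193.7 km/h

193.7


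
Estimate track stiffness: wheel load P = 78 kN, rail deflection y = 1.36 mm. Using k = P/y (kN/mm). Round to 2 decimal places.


Track stiffness k = P / y
k = 78 / 1.36
k = 57.35 kN/mm

57.35


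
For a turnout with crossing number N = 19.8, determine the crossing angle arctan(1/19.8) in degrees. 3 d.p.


1/N = 1/19.8 = 0.050505
angle = arctan(0.050505) = 0.050462 rad
angle = 0.050462 * 180/pi = 2.891 degrees

2.891


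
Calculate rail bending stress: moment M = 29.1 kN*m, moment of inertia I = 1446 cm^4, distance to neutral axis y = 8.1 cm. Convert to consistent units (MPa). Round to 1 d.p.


Convert units:
M = 29.1 kN*m = 29100000 N*mm
y = 8.1 cm = 81 mm
I = 1446 cm^4 = 14460000 mm^4
sigma = 29100000 * 81 / 14460000
sigma = 163.0 MPa

163.0


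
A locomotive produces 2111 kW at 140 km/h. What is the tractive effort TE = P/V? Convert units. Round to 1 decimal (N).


Convert: P = 2111 kW = 2111000 W
V = 140 / 3.6 = 38.8889 m/s
TE = 2111000 / 38.8889
TE = 54282.9 N

54282.9


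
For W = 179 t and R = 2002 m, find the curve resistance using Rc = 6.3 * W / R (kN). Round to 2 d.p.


Rc = 6.3 * W / R
Rc = 6.3 * 179 / 2002
Rc = 1127.7 / 2002
Rc = 0.56 kN

0.56


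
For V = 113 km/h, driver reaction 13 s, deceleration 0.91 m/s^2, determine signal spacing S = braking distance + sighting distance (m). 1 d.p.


V = 113 / 3.6 = 31.3889 m/s
Braking distance = 31.3889^2 / (2*0.91) = 541.3529 m
Sighting distance = 31.3889 * 13 = 408.0556 m
S = 541.3529 + 408.0556 = 949.4 m

949.4


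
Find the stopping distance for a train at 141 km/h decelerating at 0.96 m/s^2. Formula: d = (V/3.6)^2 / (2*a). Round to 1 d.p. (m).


Convert speed: V = 141 / 3.6 = 39.1667 m/s
V^2 = 1534.0278
d = 1534.0278 / (2 * 0.96)
d = 1534.0278 / 1.92
d = 799.0 m

799.0


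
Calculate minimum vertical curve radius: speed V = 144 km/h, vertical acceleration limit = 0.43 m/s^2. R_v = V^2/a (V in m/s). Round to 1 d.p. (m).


Convert speed: V = 144 / 3.6 = 40.0 m/s
V^2 = 1600.0 m^2/s^2
R_v = 1600.0 / 0.43
R_v = 3720.9 m

3720.9


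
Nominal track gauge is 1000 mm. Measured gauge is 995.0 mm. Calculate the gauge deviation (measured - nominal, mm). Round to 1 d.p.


Deviation = measured - nominal
Deviation = 995.0 - 1000
Deviation = -5.0 mm

-5.0


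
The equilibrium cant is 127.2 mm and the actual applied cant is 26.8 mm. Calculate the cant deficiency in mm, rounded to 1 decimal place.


Cant deficiency = equilibrium cant - actual cant
CD = 127.2 - 26.8
CD = 100.4 mm

100.4


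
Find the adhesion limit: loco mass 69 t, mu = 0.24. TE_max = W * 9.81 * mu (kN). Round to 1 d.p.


TE_max = W * g * mu
TE_max = 69 * 9.81 * 0.24
TE_max = 676.89 * 0.24
TE_max = 162.5 kN

162.5


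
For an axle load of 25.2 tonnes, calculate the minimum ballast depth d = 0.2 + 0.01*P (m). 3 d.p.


d = 0.2 + 0.01 * 25.2
d = 0.2 + 0.252
d = 0.452 m

0.452


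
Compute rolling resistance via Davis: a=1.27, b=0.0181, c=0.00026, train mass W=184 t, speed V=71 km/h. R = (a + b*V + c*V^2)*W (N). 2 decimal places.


b*V = 0.0181 * 71 = 1.2851
c*V^2 = 0.00026 * 5041 = 1.31066
R_per_t = 1.27 + 1.2851 + 1.31066 = 3.86576 N/t
R_total = 3.86576 * 184 = 711.30 N

711.30


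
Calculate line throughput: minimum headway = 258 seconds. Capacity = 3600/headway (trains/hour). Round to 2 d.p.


Capacity = 3600 / headway
Capacity = 3600 / 258
Capacity = 13.95 trains/hour

13.95


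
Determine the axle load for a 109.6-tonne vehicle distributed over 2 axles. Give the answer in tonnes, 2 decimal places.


Load per axle = total weight / number of axles
Load = 109.6 / 2
Load = 54.80 tonnes

54.80


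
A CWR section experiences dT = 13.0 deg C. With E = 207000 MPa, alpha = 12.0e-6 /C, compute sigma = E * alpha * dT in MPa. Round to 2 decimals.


sigma = E * alpha * dT
sigma = 207000 * 12.0e-6 * 13.0
sigma = 2.484 * 13.0
sigma = 32.29 MPa

32.29


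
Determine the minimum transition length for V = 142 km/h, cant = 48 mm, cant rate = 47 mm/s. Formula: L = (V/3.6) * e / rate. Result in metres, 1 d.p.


Convert speed: V = 142 / 3.6 = 39.4444 m/s
L = 39.4444 * 48 / 47
L = 1893.3333 / 47
L = 40.3 m

40.3


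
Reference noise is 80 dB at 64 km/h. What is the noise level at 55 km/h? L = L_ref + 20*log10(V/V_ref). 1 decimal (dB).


V/V_ref = 55 / 64 = 0.859375
log10(0.859375) = -0.065817
20 * -0.065817 = -1.3163
L = 80 + -1.3163 = 78.7 dB

78.7


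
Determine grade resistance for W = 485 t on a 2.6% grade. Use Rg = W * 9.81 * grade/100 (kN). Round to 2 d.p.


Rg = W * 9.81 * grade / 100
Rg = 485 * 9.81 * 2.6 / 100
Rg = 4757.85 * 0.026
Rg = 123.70 kN

123.70


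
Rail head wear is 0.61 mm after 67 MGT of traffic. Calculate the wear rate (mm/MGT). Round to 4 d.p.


Wear rate = total wear / cumulative tonnage
Rate = 0.61 / 67
Rate = 0.0091 mm/MGT

0.0091


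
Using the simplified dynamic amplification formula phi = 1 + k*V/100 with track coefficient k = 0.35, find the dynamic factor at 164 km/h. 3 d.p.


phi = 1 + k * V / 100
phi = 1 + 0.35 * 164 / 100
phi = 1 + 0.574
phi = 1.574

1.574


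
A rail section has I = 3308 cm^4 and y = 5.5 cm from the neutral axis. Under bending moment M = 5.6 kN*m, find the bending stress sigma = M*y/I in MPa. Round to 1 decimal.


Convert units:
M = 5.6 kN*m = 5600000 N*mm
y = 5.5 cm = 55 mm
I = 3308 cm^4 = 33080000 mm^4
sigma = 5600000 * 55 / 33080000
sigma = 9.3 MPa

9.3


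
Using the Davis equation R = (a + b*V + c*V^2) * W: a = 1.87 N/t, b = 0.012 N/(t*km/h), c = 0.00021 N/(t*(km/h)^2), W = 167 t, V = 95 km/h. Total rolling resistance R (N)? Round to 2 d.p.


b*V = 0.012 * 95 = 1.14
c*V^2 = 0.00021 * 9025 = 1.89525
R_per_t = 1.87 + 1.14 + 1.89525 = 4.90525 N/t
R_total = 4.90525 * 167 = 819.18 N

819.18


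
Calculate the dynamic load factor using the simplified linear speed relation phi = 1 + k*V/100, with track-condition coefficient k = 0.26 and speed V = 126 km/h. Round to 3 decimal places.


phi = 1 + k * V / 100
phi = 1 + 0.26 * 126 / 100
phi = 1 + 0.3276
phi = 1.328

1.328


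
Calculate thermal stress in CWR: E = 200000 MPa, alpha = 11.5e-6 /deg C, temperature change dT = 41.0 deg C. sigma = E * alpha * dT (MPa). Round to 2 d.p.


sigma = E * alpha * dT
sigma = 200000 * 11.5e-6 * 41.0
sigma = 2.3 * 41.0
sigma = 94.30 MPa

94.30


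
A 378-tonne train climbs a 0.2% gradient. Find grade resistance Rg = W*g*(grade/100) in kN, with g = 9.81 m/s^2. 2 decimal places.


Rg = W * 9.81 * grade / 100
Rg = 378 * 9.81 * 0.2 / 100
Rg = 3708.18 * 0.002
Rg = 7.42 kN

7.42


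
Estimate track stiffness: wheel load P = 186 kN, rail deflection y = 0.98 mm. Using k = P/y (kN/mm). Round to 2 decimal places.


Track stiffness k = P / y
k = 186 / 0.98
k = 189.80 kN/mm

189.80


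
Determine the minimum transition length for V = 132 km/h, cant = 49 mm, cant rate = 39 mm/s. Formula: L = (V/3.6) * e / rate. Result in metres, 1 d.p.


Convert speed: V = 132 / 3.6 = 36.6667 m/s
L = 36.6667 * 49 / 39
L = 1796.6667 / 39
L = 46.1 m

46.1


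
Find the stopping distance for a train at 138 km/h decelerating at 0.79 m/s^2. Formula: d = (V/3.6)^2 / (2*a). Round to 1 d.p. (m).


Convert speed: V = 138 / 3.6 = 38.3333 m/s
V^2 = 1469.4444
d = 1469.4444 / (2 * 0.79)
d = 1469.4444 / 1.58
d = 930.0 m

930.0


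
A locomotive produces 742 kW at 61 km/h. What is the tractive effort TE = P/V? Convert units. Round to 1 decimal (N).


Convert: P = 742 kW = 742000 W
V = 61 / 3.6 = 16.9444 m/s
TE = 742000 / 16.9444
TE = 43790.2 N

43790.2


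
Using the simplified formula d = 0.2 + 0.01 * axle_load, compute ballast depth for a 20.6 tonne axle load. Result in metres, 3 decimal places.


d = 0.2 + 0.01 * 20.6
d = 0.2 + 0.206
d = 0.406 m

0.406


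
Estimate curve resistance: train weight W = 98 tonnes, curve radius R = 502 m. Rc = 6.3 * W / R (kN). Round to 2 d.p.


Rc = 6.3 * W / R
Rc = 6.3 * 98 / 502
Rc = 617.4 / 502
Rc = 1.23 kN

1.23


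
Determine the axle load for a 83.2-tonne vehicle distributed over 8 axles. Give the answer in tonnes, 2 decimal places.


Load per axle = total weight / number of axles
Load = 83.2 / 8
Load = 10.40 tonnes

10.40


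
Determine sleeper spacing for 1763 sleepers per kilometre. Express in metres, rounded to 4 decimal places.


Spacing = 1000 m / number of sleepers
Spacing = 1000 / 1763
Spacing = 0.5672 m

0.5672


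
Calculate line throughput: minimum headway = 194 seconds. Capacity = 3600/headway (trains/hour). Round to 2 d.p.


Capacity = 3600 / headway
Capacity = 3600 / 194
Capacity = 18.56 trains/hour

18.56


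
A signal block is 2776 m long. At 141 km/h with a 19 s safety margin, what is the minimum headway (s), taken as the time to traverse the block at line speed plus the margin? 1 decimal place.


V = 141 / 3.6 = 39.1667 m/s
Block traversal time = 2776 / 39.1667 = 70.8766 s
Headway = 70.8766 + 19
Headway = 89.9 s

89.9


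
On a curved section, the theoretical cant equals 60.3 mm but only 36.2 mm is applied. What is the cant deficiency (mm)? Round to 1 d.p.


Cant deficiency = equilibrium cant - actual cant
CD = 60.3 - 36.2
CD = 24.1 mm

24.1


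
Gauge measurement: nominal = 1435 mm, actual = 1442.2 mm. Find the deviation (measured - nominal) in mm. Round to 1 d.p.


Deviation = measured - nominal
Deviation = 1442.2 - 1435
Deviation = 7.2 mm

7.2


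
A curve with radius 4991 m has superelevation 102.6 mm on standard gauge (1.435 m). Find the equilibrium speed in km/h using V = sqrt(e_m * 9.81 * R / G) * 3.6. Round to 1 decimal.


Convert cant: e = 102.6 mm = 0.1026 m
V_ms = sqrt(0.1026 * 9.81 * 4991 / 1.435)
V_ms = sqrt(3500.676966) = 59.1665 m/s
V = 59.1665 * 3.6 = 213.0 km/h

213.0


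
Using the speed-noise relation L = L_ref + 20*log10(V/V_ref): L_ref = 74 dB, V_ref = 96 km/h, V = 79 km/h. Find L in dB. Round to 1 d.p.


V/V_ref = 79 / 96 = 0.822917
log10(0.822917) = -0.084644
20 * -0.084644 = -1.6929
L = 74 + -1.6929 = 72.3 dB

72.3


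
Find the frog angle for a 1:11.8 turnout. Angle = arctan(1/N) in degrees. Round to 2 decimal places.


1/N = 1/11.8 = 0.084746
angle = arctan(0.084746) = 0.084544 rad
angle = 0.084544 * 180/pi = 4.84 degrees

4.84


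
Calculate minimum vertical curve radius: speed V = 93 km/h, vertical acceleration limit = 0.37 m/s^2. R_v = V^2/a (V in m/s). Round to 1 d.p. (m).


Convert speed: V = 93 / 3.6 = 25.8333 m/s
V^2 = 667.3611 m^2/s^2
R_v = 667.3611 / 0.37
R_v = 1803.7 m

1803.7


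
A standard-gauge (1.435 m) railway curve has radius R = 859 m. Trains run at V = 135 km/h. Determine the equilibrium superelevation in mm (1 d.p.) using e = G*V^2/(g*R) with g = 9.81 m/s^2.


Convert speed: V = 135 / 3.6 = 37.5 m/s
Apply formula: e = 1.435 * 37.5^2 / (9.81 * 859)
e = 1.435 * 1406.25 / 8426.79
e = 0.239471 m = 239.5 mm

239.5


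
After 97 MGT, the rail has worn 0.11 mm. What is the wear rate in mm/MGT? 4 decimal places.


Wear rate = total wear / cumulative tonnage
Rate = 0.11 / 97
Rate = 0.0011 mm/MGT

0.0011


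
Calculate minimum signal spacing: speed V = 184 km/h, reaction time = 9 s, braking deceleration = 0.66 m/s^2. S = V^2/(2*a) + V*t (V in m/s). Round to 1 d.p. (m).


V = 184 / 3.6 = 51.1111 m/s
Braking distance = 51.1111^2 / (2*0.66) = 1979.0498 m
Sighting distance = 51.1111 * 9 = 460.0 m
S = 1979.0498 + 460.0 = 2439.0 m

2439.0


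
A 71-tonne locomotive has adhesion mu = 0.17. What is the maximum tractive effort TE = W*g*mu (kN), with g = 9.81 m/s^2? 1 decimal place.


TE_max = W * g * mu
TE_max = 71 * 9.81 * 0.17
TE_max = 696.51 * 0.17
TE_max = 118.4 kN

118.4


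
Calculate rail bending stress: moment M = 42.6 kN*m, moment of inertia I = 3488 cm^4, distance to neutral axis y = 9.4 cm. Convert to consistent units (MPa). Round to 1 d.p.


Convert units:
M = 42.6 kN*m = 42600000 N*mm
y = 9.4 cm = 94 mm
I = 3488 cm^4 = 34880000 mm^4
sigma = 42600000 * 94 / 34880000
sigma = 114.8 MPa

114.8


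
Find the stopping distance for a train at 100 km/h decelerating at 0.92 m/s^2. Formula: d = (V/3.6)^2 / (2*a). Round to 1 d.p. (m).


Convert speed: V = 100 / 3.6 = 27.7778 m/s
V^2 = 771.6049
d = 771.6049 / (2 * 0.92)
d = 771.6049 / 1.84
d = 419.4 m

419.4


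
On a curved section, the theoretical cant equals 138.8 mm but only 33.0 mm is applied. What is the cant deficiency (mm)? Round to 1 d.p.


Cant deficiency = equilibrium cant - actual cant
CD = 138.8 - 33.0
CD = 105.8 mm

105.8


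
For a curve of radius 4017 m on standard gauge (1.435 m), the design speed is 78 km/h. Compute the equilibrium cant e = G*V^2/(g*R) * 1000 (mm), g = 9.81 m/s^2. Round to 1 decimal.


Convert speed: V = 78 / 3.6 = 21.6667 m/s
Apply formula: e = 1.435 * 21.6667^2 / (9.81 * 4017)
e = 1.435 * 469.4444 / 39406.77
e = 0.017095 m = 17.1 mm

17.1


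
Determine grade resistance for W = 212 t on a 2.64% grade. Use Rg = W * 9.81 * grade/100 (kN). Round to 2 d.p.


Rg = W * 9.81 * grade / 100
Rg = 212 * 9.81 * 2.64 / 100
Rg = 2079.72 * 0.0264
Rg = 54.90 kN

54.90


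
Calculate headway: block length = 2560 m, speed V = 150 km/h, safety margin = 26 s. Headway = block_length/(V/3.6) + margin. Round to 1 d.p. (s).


V = 150 / 3.6 = 41.6667 m/s
Block traversal time = 2560 / 41.6667 = 61.44 s
Headway = 61.44 + 26
Headway = 87.4 s

87.4


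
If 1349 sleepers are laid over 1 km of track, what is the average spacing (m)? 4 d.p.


Spacing = 1000 m / number of sleepers
Spacing = 1000 / 1349
Spacing = 0.7413 m

0.7413


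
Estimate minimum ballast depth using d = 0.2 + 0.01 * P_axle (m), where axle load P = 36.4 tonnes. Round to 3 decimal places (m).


d = 0.2 + 0.01 * 36.4
d = 0.2 + 0.364
d = 0.564 m

0.564


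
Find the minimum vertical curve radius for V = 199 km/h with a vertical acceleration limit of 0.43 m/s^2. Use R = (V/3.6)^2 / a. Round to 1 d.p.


Convert speed: V = 199 / 3.6 = 55.2778 m/s
V^2 = 3055.6327 m^2/s^2
R_v = 3055.6327 / 0.43
R_v = 7106.1 m

7106.1


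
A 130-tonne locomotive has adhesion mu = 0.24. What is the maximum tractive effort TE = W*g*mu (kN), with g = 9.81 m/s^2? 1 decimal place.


TE_max = W * g * mu
TE_max = 130 * 9.81 * 0.24
TE_max = 1275.3 * 0.24
TE_max = 306.1 kN

306.1


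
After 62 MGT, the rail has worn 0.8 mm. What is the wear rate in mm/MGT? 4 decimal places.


Wear rate = total wear / cumulative tonnage
Rate = 0.8 / 62
Rate = 0.0129 mm/MGT

0.0129


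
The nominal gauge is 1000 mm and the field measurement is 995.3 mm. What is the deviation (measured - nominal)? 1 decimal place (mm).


Deviation = measured - nominal
Deviation = 995.3 - 1000
Deviation = -4.7 mm

-4.7


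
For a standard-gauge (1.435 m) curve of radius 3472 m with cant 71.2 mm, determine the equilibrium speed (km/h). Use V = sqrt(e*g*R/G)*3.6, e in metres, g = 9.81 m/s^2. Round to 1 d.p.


Convert cant: e = 71.2 mm = 0.0712 m
V_ms = sqrt(0.0712 * 9.81 * 3472 / 1.435)
V_ms = sqrt(1689.961522) = 41.1091 m/s
V = 41.1091 * 3.6 = 148.0 km/h

148.0


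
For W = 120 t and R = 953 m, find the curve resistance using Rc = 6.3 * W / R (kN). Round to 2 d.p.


Rc = 6.3 * W / R
Rc = 6.3 * 120 / 953
Rc = 756.0 / 953
Rc = 0.79 kN

0.79


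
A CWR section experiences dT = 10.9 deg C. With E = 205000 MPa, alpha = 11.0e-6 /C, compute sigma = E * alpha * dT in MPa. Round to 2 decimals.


sigma = E * alpha * dT
sigma = 205000 * 11.0e-6 * 10.9
sigma = 2.255 * 10.9
sigma = 24.58 MPa

24.58


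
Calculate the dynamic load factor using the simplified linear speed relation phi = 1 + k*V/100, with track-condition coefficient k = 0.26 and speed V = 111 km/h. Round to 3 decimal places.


phi = 1 + k * V / 100
phi = 1 + 0.26 * 111 / 100
phi = 1 + 0.2886
phi = 1.289

1.289


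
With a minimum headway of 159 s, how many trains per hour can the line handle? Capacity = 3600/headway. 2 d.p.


Capacity = 3600 / headway
Capacity = 3600 / 159
Capacity = 22.64 trains/hour

22.64


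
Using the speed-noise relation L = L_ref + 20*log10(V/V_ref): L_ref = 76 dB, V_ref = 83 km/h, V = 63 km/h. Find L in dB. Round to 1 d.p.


V/V_ref = 63 / 83 = 0.759036
log10(0.759036) = -0.119738
20 * -0.119738 = -2.3948
L = 76 + -2.3948 = 73.6 dB

73.6


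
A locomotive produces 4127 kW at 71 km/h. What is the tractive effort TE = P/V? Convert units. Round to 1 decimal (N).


Convert: P = 4127 kW = 4127000 W
V = 71 / 3.6 = 19.7222 m/s
TE = 4127000 / 19.7222
TE = 209256.3 N

209256.3


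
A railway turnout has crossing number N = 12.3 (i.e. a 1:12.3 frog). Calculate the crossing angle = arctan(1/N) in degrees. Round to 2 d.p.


1/N = 1/12.3 = 0.081301
angle = arctan(0.081301) = 0.081122 rad
angle = 0.081122 * 180/pi = 4.65 degrees

4.65


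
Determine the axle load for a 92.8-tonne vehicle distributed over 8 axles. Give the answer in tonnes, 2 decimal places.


Load per axle = total weight / number of axles
Load = 92.8 / 8
Load = 11.60 tonnes

11.60


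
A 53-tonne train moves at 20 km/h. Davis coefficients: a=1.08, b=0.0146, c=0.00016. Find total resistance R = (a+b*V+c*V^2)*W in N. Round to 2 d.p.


b*V = 0.0146 * 20 = 0.292
c*V^2 = 0.00016 * 400 = 0.064
R_per_t = 1.08 + 0.292 + 0.064 = 1.436 N/t
R_total = 1.436 * 53 = 76.11 N

76.11


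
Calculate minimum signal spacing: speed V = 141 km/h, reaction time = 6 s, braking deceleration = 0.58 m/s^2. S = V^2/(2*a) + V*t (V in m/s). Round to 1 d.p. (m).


V = 141 / 3.6 = 39.1667 m/s
Braking distance = 39.1667^2 / (2*0.58) = 1322.4377 m
Sighting distance = 39.1667 * 6 = 235.0 m
S = 1322.4377 + 235.0 = 1557.4 m

1557.4


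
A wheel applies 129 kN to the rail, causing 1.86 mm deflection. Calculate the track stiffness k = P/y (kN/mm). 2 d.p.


Track stiffness k = P / y
k = 129 / 1.86
k = 69.35 kN/mm

69.35


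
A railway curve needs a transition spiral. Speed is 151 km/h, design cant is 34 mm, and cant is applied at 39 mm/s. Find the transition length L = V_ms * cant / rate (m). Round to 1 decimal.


Convert speed: V = 151 / 3.6 = 41.9444 m/s
L = 41.9444 * 34 / 39
L = 1426.1111 / 39
L = 36.6 m

36.6


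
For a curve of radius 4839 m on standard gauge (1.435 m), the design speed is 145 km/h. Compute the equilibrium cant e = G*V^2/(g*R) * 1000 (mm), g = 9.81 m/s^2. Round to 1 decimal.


Convert speed: V = 145 / 3.6 = 40.2778 m/s
Apply formula: e = 1.435 * 40.2778^2 / (9.81 * 4839)
e = 1.435 * 1622.2994 / 47470.59
e = 0.049041 m = 49.0 mm

49.0


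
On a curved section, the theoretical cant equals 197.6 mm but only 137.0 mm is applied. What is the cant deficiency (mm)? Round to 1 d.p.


Cant deficiency = equilibrium cant - actual cant
CD = 197.6 - 137.0
CD = 60.6 mm

60.6


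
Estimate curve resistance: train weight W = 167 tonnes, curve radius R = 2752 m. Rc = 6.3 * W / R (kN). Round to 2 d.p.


Rc = 6.3 * W / R
Rc = 6.3 * 167 / 2752
Rc = 1052.1 / 2752
Rc = 0.38 kN

0.38


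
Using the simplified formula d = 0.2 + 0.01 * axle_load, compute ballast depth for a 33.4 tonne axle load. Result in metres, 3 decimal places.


d = 0.2 + 0.01 * 33.4
d = 0.2 + 0.334
d = 0.534 m

0.534


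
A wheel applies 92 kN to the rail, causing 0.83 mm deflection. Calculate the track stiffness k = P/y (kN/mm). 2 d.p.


Track stiffness k = P / y
k = 92 / 0.83
k = 110.84 kN/mm

110.84


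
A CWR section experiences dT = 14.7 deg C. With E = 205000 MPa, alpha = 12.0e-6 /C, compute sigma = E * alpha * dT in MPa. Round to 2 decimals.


sigma = E * alpha * dT
sigma = 205000 * 12.0e-6 * 14.7
sigma = 2.46 * 14.7
sigma = 36.16 MPa

36.16


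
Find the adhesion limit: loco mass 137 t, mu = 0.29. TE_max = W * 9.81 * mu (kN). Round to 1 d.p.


TE_max = W * g * mu
TE_max = 137 * 9.81 * 0.29
TE_max = 1343.97 * 0.29
TE_max = 389.8 kN

389.8


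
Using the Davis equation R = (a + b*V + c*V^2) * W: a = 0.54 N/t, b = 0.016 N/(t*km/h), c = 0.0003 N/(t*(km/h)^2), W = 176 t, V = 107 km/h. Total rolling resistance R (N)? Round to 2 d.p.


b*V = 0.016 * 107 = 1.712
c*V^2 = 0.0003 * 11449 = 3.4347
R_per_t = 0.54 + 1.712 + 3.4347 = 5.6867 N/t
R_total = 5.6867 * 176 = 1000.86 N

1000.86


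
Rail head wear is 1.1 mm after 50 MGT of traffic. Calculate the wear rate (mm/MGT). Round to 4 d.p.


Wear rate = total wear / cumulative tonnage
Rate = 1.1 / 50
Rate = 0.0220 mm/MGT

0.0220


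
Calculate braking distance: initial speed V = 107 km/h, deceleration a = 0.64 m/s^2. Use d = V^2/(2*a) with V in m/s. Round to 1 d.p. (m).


Convert speed: V = 107 / 3.6 = 29.7222 m/s
V^2 = 883.4105
d = 883.4105 / (2 * 0.64)
d = 883.4105 / 1.28
d = 690.2 m

690.2


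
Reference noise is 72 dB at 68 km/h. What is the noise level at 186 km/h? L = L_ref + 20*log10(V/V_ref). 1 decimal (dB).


V/V_ref = 186 / 68 = 2.735294
log10(2.735294) = 0.437004
20 * 0.437004 = 8.7401
L = 72 + 8.7401 = 80.7 dB

80.7


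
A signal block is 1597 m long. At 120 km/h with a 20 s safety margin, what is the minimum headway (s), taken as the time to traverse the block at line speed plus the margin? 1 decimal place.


V = 120 / 3.6 = 33.3333 m/s
Block traversal time = 1597 / 33.3333 = 47.91 s
Headway = 47.91 + 20
Headway = 67.9 s

67.9


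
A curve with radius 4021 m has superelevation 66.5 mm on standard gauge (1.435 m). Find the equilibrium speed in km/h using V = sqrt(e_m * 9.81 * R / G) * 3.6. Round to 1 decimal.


Convert cant: e = 66.5 mm = 0.0665 m
V_ms = sqrt(0.0665 * 9.81 * 4021 / 1.435)
V_ms = sqrt(1827.985829) = 42.755 m/s
V = 42.755 * 3.6 = 153.9 km/h

153.9


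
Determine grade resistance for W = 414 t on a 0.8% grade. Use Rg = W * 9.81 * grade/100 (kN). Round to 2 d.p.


Rg = W * 9.81 * grade / 100
Rg = 414 * 9.81 * 0.8 / 100
Rg = 4061.34 * 0.008
Rg = 32.49 kN

32.49


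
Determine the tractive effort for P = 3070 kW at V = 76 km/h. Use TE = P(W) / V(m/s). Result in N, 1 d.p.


Convert: P = 3070 kW = 3070000 W
V = 76 / 3.6 = 21.1111 m/s
TE = 3070000 / 21.1111
TE = 145421.1 N

145421.1


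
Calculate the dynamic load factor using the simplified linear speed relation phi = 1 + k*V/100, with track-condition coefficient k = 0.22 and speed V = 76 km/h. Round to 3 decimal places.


phi = 1 + k * V / 100
phi = 1 + 0.22 * 76 / 100
phi = 1 + 0.1672
phi = 1.167

1.167


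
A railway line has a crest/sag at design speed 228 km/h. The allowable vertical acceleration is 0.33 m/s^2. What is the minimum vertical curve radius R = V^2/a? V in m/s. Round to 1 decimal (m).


Convert speed: V = 228 / 3.6 = 63.3333 m/s
V^2 = 4011.1111 m^2/s^2
R_v = 4011.1111 / 0.33
R_v = 12154.9 m

12154.9


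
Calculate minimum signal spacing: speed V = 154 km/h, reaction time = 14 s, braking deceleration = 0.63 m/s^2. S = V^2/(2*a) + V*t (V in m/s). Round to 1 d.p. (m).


V = 154 / 3.6 = 42.7778 m/s
Braking distance = 42.7778^2 / (2*0.63) = 1452.332 m
Sighting distance = 42.7778 * 14 = 598.8889 m
S = 1452.332 + 598.8889 = 2051.2 m

2051.2


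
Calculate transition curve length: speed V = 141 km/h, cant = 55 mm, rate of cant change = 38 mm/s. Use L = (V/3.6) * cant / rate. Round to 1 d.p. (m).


Convert speed: V = 141 / 3.6 = 39.1667 m/s
L = 39.1667 * 55 / 38
L = 2154.1667 / 38
L = 56.7 m

56.7


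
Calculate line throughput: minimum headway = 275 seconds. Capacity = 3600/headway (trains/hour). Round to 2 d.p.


Capacity = 3600 / headway
Capacity = 3600 / 275
Capacity = 13.09 trains/hour

13.09


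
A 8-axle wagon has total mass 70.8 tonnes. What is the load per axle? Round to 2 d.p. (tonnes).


Load per axle = total weight / number of axles
Load = 70.8 / 8
Load = 8.85 tonnes

8.85


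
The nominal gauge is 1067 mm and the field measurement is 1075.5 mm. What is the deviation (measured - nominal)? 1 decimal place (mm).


Deviation = measured - nominal
Deviation = 1075.5 - 1067
Deviation = 8.5 mm

8.5


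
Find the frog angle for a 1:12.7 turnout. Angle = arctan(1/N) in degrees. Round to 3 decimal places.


1/N = 1/12.7 = 0.07874
angle = arctan(0.07874) = 0.078578 rad
angle = 0.078578 * 180/pi = 4.502 degrees

4.502


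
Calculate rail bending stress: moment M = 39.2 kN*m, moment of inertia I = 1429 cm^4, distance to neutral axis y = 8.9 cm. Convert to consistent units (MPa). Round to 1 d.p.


Convert units:
M = 39.2 kN*m = 39200000 N*mm
y = 8.9 cm = 89 mm
I = 1429 cm^4 = 14290000 mm^4
sigma = 39200000 * 89 / 14290000
sigma = 244.1 MPa

244.1


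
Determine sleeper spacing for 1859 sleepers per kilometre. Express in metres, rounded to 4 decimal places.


Spacing = 1000 m / number of sleepers
Spacing = 1000 / 1859
Spacing = 0.5379 m

0.5379


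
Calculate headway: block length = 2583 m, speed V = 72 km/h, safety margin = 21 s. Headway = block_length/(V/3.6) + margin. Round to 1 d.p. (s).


V = 72 / 3.6 = 20.0 m/s
Block traversal time = 2583 / 20.0 = 129.15 s
Headway = 129.15 + 21
Headway = 150.2 s

150.2


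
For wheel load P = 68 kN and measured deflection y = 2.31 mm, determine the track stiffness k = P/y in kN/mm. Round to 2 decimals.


Track stiffness k = P / y
k = 68 / 2.31
k = 29.44 kN/mm

29.44


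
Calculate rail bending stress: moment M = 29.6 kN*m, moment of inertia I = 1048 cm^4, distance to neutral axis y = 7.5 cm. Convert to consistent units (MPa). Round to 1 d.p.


Convert units:
M = 29.6 kN*m = 29600000 N*mm
y = 7.5 cm = 75 mm
I = 1048 cm^4 = 10480000 mm^4
sigma = 29600000 * 75 / 10480000
sigma = 211.8 MPa

211.8


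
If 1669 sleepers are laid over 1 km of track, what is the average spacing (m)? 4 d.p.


Spacing = 1000 m / number of sleepers
Spacing = 1000 / 1669
Spacing = 0.5992 m

0.5992


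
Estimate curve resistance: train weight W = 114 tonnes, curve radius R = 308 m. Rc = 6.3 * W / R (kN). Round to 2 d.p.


Rc = 6.3 * W / R
Rc = 6.3 * 114 / 308
Rc = 718.2 / 308
Rc = 2.33 kN

2.33


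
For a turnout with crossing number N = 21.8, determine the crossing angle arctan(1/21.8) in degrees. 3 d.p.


1/N = 1/21.8 = 0.045872
angle = arctan(0.045872) = 0.045839 rad
angle = 0.045839 * 180/pi = 2.626 degrees

2.626


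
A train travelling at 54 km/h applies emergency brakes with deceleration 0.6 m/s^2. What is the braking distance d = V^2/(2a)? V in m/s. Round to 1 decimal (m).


Convert speed: V = 54 / 3.6 = 15.0 m/s
V^2 = 225.0
d = 225.0 / (2 * 0.6)
d = 225.0 / 1.2
d = 187.5 m

187.5


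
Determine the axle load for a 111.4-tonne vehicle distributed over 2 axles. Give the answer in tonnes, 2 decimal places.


Load per axle = total weight / number of axles
Load = 111.4 / 2
Load = 55.70 tonnes

55.70


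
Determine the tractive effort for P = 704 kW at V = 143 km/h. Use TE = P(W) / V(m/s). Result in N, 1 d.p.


Convert: P = 704 kW = 704000 W
V = 143 / 3.6 = 39.7222 m/s
TE = 704000 / 39.7222
TE = 17723.1 N

17723.1


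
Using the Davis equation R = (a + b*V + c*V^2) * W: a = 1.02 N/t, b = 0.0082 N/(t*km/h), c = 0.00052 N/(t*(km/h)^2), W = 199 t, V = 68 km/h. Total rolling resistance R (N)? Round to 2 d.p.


b*V = 0.0082 * 68 = 0.5576
c*V^2 = 0.00052 * 4624 = 2.40448
R_per_t = 1.02 + 0.5576 + 2.40448 = 3.98208 N/t
R_total = 3.98208 * 199 = 792.43 N

792.43


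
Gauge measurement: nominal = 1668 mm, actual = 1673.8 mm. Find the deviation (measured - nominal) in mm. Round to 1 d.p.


Deviation = measured - nominal
Deviation = 1673.8 - 1668
Deviation = 5.8 mm

5.8


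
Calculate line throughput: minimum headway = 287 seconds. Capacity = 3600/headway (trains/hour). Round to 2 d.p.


Capacity = 3600 / headway
Capacity = 3600 / 287
Capacity = 12.54 trains/hour

12.54


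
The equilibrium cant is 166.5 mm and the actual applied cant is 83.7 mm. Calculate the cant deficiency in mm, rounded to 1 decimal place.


Cant deficiency = equilibrium cant - actual cant
CD = 166.5 - 83.7
CD = 82.8 mm

82.8


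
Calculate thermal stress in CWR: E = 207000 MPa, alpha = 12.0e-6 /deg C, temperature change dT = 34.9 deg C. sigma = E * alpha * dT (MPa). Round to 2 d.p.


sigma = E * alpha * dT
sigma = 207000 * 12.0e-6 * 34.9
sigma = 2.484 * 34.9
sigma = 86.69 MPa

86.69


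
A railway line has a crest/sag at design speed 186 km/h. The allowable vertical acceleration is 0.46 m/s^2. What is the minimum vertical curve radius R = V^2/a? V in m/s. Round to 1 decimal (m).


Convert speed: V = 186 / 3.6 = 51.6667 m/s
V^2 = 2669.4444 m^2/s^2
R_v = 2669.4444 / 0.46
R_v = 5803.1 m

5803.1


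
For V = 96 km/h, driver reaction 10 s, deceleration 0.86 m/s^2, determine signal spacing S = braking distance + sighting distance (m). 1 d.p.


V = 96 / 3.6 = 26.6667 m/s
Braking distance = 26.6667^2 / (2*0.86) = 413.4367 m
Sighting distance = 26.6667 * 10 = 266.6667 m
S = 413.4367 + 266.6667 = 680.1 m

680.1


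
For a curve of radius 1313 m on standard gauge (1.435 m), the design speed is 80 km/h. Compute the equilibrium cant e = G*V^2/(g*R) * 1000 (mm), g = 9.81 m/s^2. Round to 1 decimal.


Convert speed: V = 80 / 3.6 = 22.2222 m/s
Apply formula: e = 1.435 * 22.2222^2 / (9.81 * 1313)
e = 1.435 * 493.8272 / 12880.53
e = 0.055017 m = 55.0 mm

55.0


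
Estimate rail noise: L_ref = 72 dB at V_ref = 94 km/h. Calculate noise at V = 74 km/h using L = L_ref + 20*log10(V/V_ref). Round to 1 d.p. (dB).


V/V_ref = 74 / 94 = 0.787234
log10(0.787234) = -0.103896
20 * -0.103896 = -2.0779
L = 72 + -2.0779 = 69.9 dB

69.9


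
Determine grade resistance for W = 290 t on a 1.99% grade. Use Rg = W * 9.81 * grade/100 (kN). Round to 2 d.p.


Rg = W * 9.81 * grade / 100
Rg = 290 * 9.81 * 1.99 / 100
Rg = 2844.9 * 0.0199
Rg = 56.61 kN

56.61


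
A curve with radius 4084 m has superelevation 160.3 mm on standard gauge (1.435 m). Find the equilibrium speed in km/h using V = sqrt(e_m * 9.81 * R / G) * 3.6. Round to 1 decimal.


Convert cant: e = 160.3 mm = 0.1603 m
V_ms = sqrt(0.1603 * 9.81 * 4084 / 1.435)
V_ms = sqrt(4475.44642) = 66.8988 m/s
V = 66.8988 * 3.6 = 240.8 km/h

240.8


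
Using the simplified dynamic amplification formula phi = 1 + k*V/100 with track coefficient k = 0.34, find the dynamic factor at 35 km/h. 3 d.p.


phi = 1 + k * V / 100
phi = 1 + 0.34 * 35 / 100
phi = 1 + 0.119
phi = 1.119

1.119


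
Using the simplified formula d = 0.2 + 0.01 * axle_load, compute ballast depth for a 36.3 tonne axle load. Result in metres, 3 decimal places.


d = 0.2 + 0.01 * 36.3
d = 0.2 + 0.363
d = 0.563 m

0.563
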